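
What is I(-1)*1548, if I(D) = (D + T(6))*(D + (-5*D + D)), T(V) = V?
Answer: 23220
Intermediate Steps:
I(D) = -3*D*(6 + D) (I(D) = (D + 6)*(D + (-5*D + D)) = (6 + D)*(D - 4*D) = (6 + D)*(-3*D) = -3*D*(6 + D))
I(-1)*1548 = -3*(-1)*(6 - 1)*1548 = -3*(-1)*5*1548 = 15*1548 = 23220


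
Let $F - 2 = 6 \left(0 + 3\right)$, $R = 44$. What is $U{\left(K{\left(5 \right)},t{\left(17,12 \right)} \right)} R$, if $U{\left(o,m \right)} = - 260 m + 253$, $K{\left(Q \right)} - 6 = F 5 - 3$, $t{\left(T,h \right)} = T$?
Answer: $-183348$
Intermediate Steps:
$F = 20$ ($F = 2 + 6 \left(0 + 3\right) = 2 + 6 \cdot 3 = 2 + 18 = 20$)
$K{\left(Q \right)} = 103$ ($K{\left(Q \right)} = 6 + \left(20 \cdot 5 - 3\right) = 6 + \left(100 - 3\right) = 6 + 97 = 103$)
$U{\left(o,m \right)} = 253 - 260 m$
$U{\left(K{\left(5 \right)},t{\left(17,12 \right)} \right)} R = \left(253 - 4420\right) 44 = \left(-4167\right) 44 = -183348$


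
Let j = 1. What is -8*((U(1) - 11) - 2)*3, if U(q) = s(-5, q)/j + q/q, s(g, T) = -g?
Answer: 168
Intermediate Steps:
U(q) = 6 (U(q) = -1*(-5)/1 + q/q = 5*1 + 1 = 5 + 1 = 6)
-8*((U(1) - 11) - 2)*3 = -8*((6 - 11) - 2)*3 = -8*(-5 - 2)*3 = -8*(-7)*3 = 56*3 = 168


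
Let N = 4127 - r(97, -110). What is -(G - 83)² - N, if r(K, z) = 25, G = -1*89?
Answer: -33686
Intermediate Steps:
G = -89
N = 4102 (N = 4127 - 1*25 = 4127 - 25 = 4102)
-(G - 83)² - N = -(-89 - 83)² - 1*4102 = -1*(-172)² - 4102 = -1*29584 - 4102 = -29584 - 4102 = -33686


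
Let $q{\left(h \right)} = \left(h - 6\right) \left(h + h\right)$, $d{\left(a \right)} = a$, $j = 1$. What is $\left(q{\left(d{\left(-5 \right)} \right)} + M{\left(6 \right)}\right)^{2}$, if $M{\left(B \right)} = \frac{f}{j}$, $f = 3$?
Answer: $12769$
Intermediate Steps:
$M{\left(B \right)} = 3$ ($M{\left(B \right)} = \frac{3}{1} = 3 \cdot 1 = 3$)
$q{\left(h \right)} = 2 h \left(-6 + h\right)$ ($q{\left(h \right)} = \left(-6 + h\right) 2 h = 2 h \left(-6 + h\right)$)
$\left(q{\left(d{\left(-5 \right)} \right)} + M{\left(6 \right)}\right)^{2} = \left(2 \left(-5\right) \left(-6 - 5\right) + 3\right)^{2} = \left(2 \left(-5\right) \left(-11\right) + 3\right)^{2} = \left(110 + 3\right)^{2} = 113^{2} = 12769$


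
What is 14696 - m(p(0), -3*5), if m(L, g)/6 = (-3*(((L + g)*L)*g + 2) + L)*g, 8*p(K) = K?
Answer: 14156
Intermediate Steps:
p(K) = K/8
m(L, g) = 6*g*(-6 + L - 3*L*g*(L + g)) (m(L, g) = 6*((-3*(((L + g)*L)*g + 2) + L)*g) = 6*((-3*((L*(L + g))*g + 2) + L)*g) = 6*((-3*(L*g*(L + g) + 2) + L)*g) = 6*((-3*(2 + L*g*(L + g)) + L)*g) = 6*(((-6 - 3*L*g*(L + g)) + L)*g) = 6*((-6 + L - 3*L*g*(L + g))*g) = 6*(g*(-6 + L - 3*L*g*(L + g))) = 6*g*(-6 + L - 3*L*g*(L + g)))
14696 - m(p(0), -3*5) = 14696 - 6*(-3*5)*(-6 + (⅛)*0 - 3*(⅛)*0*(-3*5)² - 3*(-3*5)*((⅛)*0)²) = 14696 - 6*(-15)*(-6 + 0 - 3*0*(-15)² - 3*(-15)*0²) = 14696 - 6*(-15)*(-6 + 0 - 3*0*225 - 3*(-15)*0) = 14696 - 6*(-15)*(-6 + 0 + 0 + 0) = 14696 - 6*(-15)*(-6) = 14696 - 1*540 = 14696 - 540 = 14156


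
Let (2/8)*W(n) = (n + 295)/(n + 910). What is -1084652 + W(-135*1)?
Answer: -168120932/155 ≈ -1.0847e+6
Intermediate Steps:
W(n) = 4*(295 + n)/(910 + n) (W(n) = 4*((n + 295)/(n + 910)) = 4*((295 + n)/(910 + n)) = 4*(295 + n)/(910 + n))
-1084652 + W(-135*1) = -1084652 + 4*(295 - 135*1)/(910 - 135*1) = -1084652 + 4*(295 - 135)/(910 - 135) = -1084652 + 4*160/775 = -1084652 + 4*(1/775)*160 = -1084652 + 128/155 = -168120932/155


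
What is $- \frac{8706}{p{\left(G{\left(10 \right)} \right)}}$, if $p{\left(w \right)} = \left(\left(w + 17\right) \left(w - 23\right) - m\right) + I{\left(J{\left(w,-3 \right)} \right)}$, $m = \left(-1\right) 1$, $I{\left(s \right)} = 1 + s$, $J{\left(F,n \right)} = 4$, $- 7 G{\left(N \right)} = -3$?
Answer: $\frac{213297}{9491} \approx 22.474$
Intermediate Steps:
$G{\left(N \right)} = \frac{3}{7}$ ($G{\left(N \right)} = \left(- \frac{1}{7}\right) \left(-3\right) = \frac{3}{7}$)
$m = -1$
$p{\left(w \right)} = 6 + \left(-23 + w\right) \left(17 + w\right)$ ($p{\left(w \right)} = \left(\left(w + 17\right) \left(w - 23\right) - -1\right) + \left(1 + 4\right) = \left(\left(17 + w\right) \left(-23 + w\right) + 1\right) + 5 = \left(\left(-23 + w\right) \left(17 + w\right) + 1\right) + 5 = \left(1 + \left(-23 + w\right) \left(17 + w\right)\right) + 5 = 6 + \left(-23 + w\right) \left(17 + w\right)$)
$- \frac{8706}{p{\left(G{\left(10 \right)} \right)}} = - \frac{8706}{-385 + \left(\frac{3}{7}\right)^{2} - \frac{18}{7}} = - \frac{8706}{-385 + \frac{9}{49} - \frac{18}{7}} = - \frac{8706}{- \frac{18982}{49}} = \left(-8706\right) \left(- \frac{49}{18982}\right) = \frac{213297}{9491}$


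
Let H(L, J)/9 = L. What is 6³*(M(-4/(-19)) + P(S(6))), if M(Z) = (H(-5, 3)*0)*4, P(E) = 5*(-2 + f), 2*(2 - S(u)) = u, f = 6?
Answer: 4320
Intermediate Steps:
S(u) = 2 - u/2
H(L, J) = 9*L
P(E) = 20 (P(E) = 5*(-2 + 6) = 5*4 = 20)
M(Z) = 0 (M(Z) = ((9*(-5))*0)*4 = -45*0*4 = 0*4 = 0)
6³*(M(-4/(-19)) + P(S(6))) = 6³*(0 + 20) = 216*20 = 4320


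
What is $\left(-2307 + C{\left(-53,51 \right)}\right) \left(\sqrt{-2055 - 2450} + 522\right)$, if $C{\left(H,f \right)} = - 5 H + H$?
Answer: $-1093590 - 2095 i \sqrt{4505} \approx -1.0936 \cdot 10^{6} - 1.4062 \cdot 10^{5} i$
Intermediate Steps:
$C{\left(H,f \right)} = - 4 H$
$\left(-2307 + C{\left(-53,51 \right)}\right) \left(\sqrt{-2055 - 2450} + 522\right) = \left(-2307 - -212\right) \left(\sqrt{-2055 - 2450} + 522\right) = \left(-2307 + 212\right) \left(\sqrt{-4505} + 522\right) = - 2095 \left(i \sqrt{4505} + 522\right) = - 2095 \left(522 + i \sqrt{4505}\right) = -1093590 - 2095 i \sqrt{4505}$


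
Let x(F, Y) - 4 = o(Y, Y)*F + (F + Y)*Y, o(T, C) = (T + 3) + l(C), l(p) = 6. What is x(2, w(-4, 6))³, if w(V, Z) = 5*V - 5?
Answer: 163667323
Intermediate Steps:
w(V, Z) = -5 + 5*V
o(T, C) = 9 + T (o(T, C) = (T + 3) + 6 = (3 + T) + 6 = 9 + T)
x(F, Y) = 4 + F*(9 + Y) + Y*(F + Y) (x(F, Y) = 4 + ((9 + Y)*F + (F + Y)*Y) = 4 + (F*(9 + Y) + Y*(F + Y)) = 4 + F*(9 + Y) + Y*(F + Y))
x(2, w(-4, 6))³ = (4 + (-5 + 5*(-4))² + 2*(-5 + 5*(-4)) + 2*(9 + (-5 + 5*(-4))))³ = (4 + (-5 - 20)² + 2*(-5 - 20) + 2*(9 + (-5 - 20)))³ = (4 + (-25)² + 2*(-25) + 2*(9 - 25))³ = (4 + 625 - 50 + 2*(-16))³ = (4 + 625 - 50 - 32)³ = 547³ = 163667323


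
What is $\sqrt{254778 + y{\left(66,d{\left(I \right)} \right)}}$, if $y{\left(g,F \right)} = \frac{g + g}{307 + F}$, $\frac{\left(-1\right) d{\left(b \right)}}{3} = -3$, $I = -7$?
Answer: $\frac{\sqrt{1590072105}}{79} \approx 504.76$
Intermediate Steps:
$d{\left(b \right)} = 9$ ($d{\left(b \right)} = \left(-3\right) \left(-3\right) = 9$)
$y{\left(g,F \right)} = \frac{2 g}{307 + F}$
$\sqrt{254778 + y{\left(66,d{\left(I \right)} \right)}} = \sqrt{254778 + 2 \cdot 66 \frac{1}{307 + 9}} = \sqrt{254778 + 2 \cdot 66 \cdot \frac{1}{316}} = \sqrt{254778 + \frac{33}{79}} = \sqrt{\frac{20127495}{79}} = \frac{\sqrt{1590072105}}{79}$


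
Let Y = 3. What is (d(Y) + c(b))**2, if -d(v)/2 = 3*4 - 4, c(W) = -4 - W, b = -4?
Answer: 256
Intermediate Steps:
d(v) = -16 (d(v) = -2*(3*4 - 4) = -2*(12 - 4) = -2*8 = -16)
(d(Y) + c(b))**2 = (-16 + (-4 - 1*(-4)))**2 = (-16 + (-4 + 4))**2 = (-16 + 0)**2 = (-16)**2 = 256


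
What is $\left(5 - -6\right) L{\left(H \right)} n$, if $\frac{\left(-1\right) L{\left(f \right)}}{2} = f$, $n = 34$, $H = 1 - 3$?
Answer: $1496$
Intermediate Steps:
$H = -2$ ($H = 1 - 3 = -2$)
$L{\left(f \right)} = - 2 f$
$\left(5 - -6\right) L{\left(H \right)} n = \left(5 - -6\right) \left(\left(-2\right) \left(-2\right)\right) 34 = \left(5 + 6\right) 4 \cdot 34 = 11 \cdot 4 \cdot 34 = 44 \cdot 34 = 1496$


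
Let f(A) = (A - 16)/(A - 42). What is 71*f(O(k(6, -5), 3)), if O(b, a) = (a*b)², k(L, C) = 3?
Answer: 355/3 ≈ 118.33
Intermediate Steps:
O(b, a) = a²*b²
f(A) = (-16 + A)/(-42 + A)
71*f(O(k(6, -5), 3)) = 71*((-16 + 3²*3²)/(-42 + 3²*3²)) = 71*((-16 + 9*9)/(-42 + 9*9)) = 71*((-16 + 81)/(-42 + 81)) = 71*(65/39) = 71*((1/39)*65) = 71*(5/3) = 355/3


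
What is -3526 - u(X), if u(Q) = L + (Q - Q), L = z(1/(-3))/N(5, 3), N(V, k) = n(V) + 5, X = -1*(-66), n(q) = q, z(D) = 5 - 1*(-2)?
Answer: -35267/10 ≈ -3526.7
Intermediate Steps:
z(D) = 7 (z(D) = 5 + 2 = 7)
X = 66
N(V, k) = 5 + V (N(V, k) = V + 5 = 5 + V)
L = 7/10 (L = 7/(5 + 5) = 7/10 ≈ 0.70000)
u(Q) = 7/10 (u(Q) = 7/10 + (Q - Q) = 7/10 + 0 = 7/10)
-3526 - u(X) = -3526 - 1*7/10 = -3526 - 7/10 = -35267/10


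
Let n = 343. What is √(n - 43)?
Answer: 10*√3 ≈ 17.320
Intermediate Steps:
√(n - 43) = √(343 - 43) = √300 = 10*√3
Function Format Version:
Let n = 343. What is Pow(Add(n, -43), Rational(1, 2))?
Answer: Mul(10, Pow(3, Rational(1, 2))) ≈ 17.320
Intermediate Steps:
Pow(Add(n, -43), Rational(1, 2)) = Pow(Add(343, -43), Rational(1, 2)) = Pow(300, Rational(1, 2)) = Mul(10, Pow(3, Rational(1, 2)))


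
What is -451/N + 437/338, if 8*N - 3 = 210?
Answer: -1126423/71994 ≈ -15.646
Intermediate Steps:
N = 213/8 (N = 3/8 + (⅛)*210 = 3/8 + 105/4 = 213/8 ≈ 26.625)
-451/N + 437/338 = -451/213/8 + 437/338 = -451*8/213 + 437*(1/338) = -3608/213 + 437/338 = -1126423/71994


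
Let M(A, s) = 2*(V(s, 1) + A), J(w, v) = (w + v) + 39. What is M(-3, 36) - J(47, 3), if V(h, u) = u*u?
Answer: -93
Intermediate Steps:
J(w, v) = 39 + v + w (J(w, v) = (v + w) + 39 = 39 + v + w)
V(h, u) = u²
M(A, s) = 2 + 2*A (M(A, s) = 2*(1² + A) = 2*(1 + A) = 2 + 2*A)
M(-3, 36) - J(47, 3) = (2 + 2*(-3)) - (39 + 3 + 47) = (2 - 6) - 1*89 = -4 - 89 = -93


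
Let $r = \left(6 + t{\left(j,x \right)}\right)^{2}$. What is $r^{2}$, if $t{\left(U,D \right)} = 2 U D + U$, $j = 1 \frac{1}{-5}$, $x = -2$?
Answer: $\frac{1185921}{625} \approx 1897.5$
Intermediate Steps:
$j = - \frac{1}{5}$ ($j = 1 \left(- \frac{1}{5}\right) = - \frac{1}{5} \approx -0.2$)
$t{\left(U,D \right)} = U + 2 D U$ ($t{\left(U,D \right)} = 2 D U + U = U + 2 D U$)
$r = \frac{1089}{25}$ ($r = \left(6 - \frac{1 + 2 \left(-2\right)}{5}\right)^{2} = \left(6 - \frac{1 - 4}{5}\right)^{2} = \left(6 - - \frac{3}{5}\right)^{2} = \left(6 + \frac{3}{5}\right)^{2} = \left(\frac{33}{5}\right)^{2} = \frac{1089}{25} \approx 43.56$)
$r^{2} = \left(\frac{1089}{25}\right)^{2} = \frac{1185921}{625}$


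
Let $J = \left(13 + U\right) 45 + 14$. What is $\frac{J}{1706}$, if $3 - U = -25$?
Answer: $\frac{1859}{1706} \approx 1.0897$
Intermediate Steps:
$U = 28$ ($U = 3 - -25 = 3 + 25 = 28$)
$J = 1859$ ($J = \left(13 + 28\right) 45 + 14 = 41 \cdot 45 + 14 = 1845 + 14 = 1859$)
$\frac{J}{1706} = \frac{1859}{1706}$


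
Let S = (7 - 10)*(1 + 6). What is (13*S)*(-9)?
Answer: 2457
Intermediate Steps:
S = -21 (S = -3*7 = -21)
(13*S)*(-9) = (13*(-21))*(-9) = -273*(-9) = 2457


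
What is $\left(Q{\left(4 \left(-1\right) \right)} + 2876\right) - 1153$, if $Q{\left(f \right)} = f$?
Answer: $1719$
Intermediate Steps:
$\left(Q{\left(4 \left(-1\right) \right)} + 2876\right) - 1153 = \left(4 \left(-1\right) + 2876\right) - 1153 = \left(-4 + 2876\right) - 1153 = 2872 - 1153 = 1719$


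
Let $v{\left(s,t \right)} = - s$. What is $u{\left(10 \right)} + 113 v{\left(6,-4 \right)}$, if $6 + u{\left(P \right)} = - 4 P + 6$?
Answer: $-718$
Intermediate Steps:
$u{\left(P \right)} = - 4 P$ ($u{\left(P \right)} = -6 - \left(-6 + 4 P\right) = - 4 P$)
$u{\left(10 \right)} + 113 v{\left(6,-4 \right)} = \left(-4\right) 10 + 113 \left(\left(-1\right) 6\right) = -40 + 113 \left(-6\right) = -40 - 678 = -718$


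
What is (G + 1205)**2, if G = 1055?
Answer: 5107600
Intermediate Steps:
(G + 1205)**2 = (1055 + 1205)**2 = 2260**2 = 5107600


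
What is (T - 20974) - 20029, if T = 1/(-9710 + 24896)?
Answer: -622671557/15186 ≈ -41003.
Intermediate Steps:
T = 1/15186 ≈ 6.5850e-5
(T - 20974) - 20029 = (1/15186 - 20974) - 20029 = -318511163/15186 - 20029 = -622671557/15186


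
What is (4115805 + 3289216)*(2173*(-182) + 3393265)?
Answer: 22198616448359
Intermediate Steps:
(4115805 + 3289216)*(2173*(-182) + 3393265) = 7405021*(-395486 + 3393265) = 7405021*2997779 = 22198616448359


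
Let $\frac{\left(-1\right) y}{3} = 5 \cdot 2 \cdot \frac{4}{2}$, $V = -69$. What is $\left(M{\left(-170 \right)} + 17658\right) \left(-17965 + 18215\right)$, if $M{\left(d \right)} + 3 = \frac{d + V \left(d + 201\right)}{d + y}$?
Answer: $\frac{101573975}{23} \approx 4.4163 \cdot 10^{6}$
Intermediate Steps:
$y = -60$ ($y = - 3 \cdot 5 \cdot 2 \cdot \frac{4}{2} = - 3 \cdot 10 \cdot 4 \cdot \frac{1}{2} = - 3 \cdot 10 \cdot 2 = \left(-3\right) 20 = -60$)
$M{\left(d \right)} = -3 + \frac{-13869 - 68 d}{-60 + d}$ ($M{\left(d \right)} = -3 + \frac{d - 69 \left(d + 201\right)}{d - 60} = -3 + \frac{d - 69 \left(201 + d\right)}{-60 + d} = -3 + \frac{d - \left(13869 + 69 d\right)}{-60 + d} = -3 + \frac{-13869 - 68 d}{-60 + d}$)
$\left(M{\left(-170 \right)} + 17658\right) \left(-17965 + 18215\right) = \left(\frac{-13689 - -12070}{-60 - 170} + 17658\right) \left(-17965 + 18215\right) = \left(\frac{-13689 + 12070}{-230} + 17658\right) 250 = \left(\left(- \frac{1}{230}\right) \left(-1619\right) + 17658\right) 250 = \left(\frac{1619}{230} + 17658\right) 250 = \frac{4062959}{230} \cdot 250 = \frac{101573975}{23}$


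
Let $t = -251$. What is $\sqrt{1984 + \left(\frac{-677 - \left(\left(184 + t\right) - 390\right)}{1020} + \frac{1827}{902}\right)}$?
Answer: $\frac{\sqrt{4202338960446}}{46002} \approx 44.562$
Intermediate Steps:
$\sqrt{1984 + \left(\frac{-677 - \left(\left(184 + t\right) - 390\right)}{1020} + \frac{1827}{902}\right)} = \sqrt{1984 + \left(\frac{-677 - \left(\left(184 - 251\right) - 390\right)}{1020} + \frac{1827}{902}\right)} = \sqrt{1984 + \left(\left(-677 - \left(-67 - 390\right)\right) \frac{1}{1020} + 1827 \cdot \frac{1}{902}\right)} = \sqrt{1984 + \left(\left(-677 - -457\right) \frac{1}{1020} + \frac{1827}{902}\right)} = \sqrt{1984 + \left(\left(-677 + 457\right) \frac{1}{1020} + \frac{1827}{902}\right)} = \sqrt{1984 + \left(\left(-220\right) \frac{1}{1020} + \frac{1827}{902}\right)} = \sqrt{1984 + \left(- \frac{11}{51} + \frac{1827}{902}\right)} = \sqrt{1984 + \frac{83255}{46002}} = \sqrt{\frac{91351223}{46002}} = \frac{\sqrt{4202338960446}}{46002}$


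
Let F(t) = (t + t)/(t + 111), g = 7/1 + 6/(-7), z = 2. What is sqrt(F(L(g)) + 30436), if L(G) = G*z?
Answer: 2*sqrt(5666984430)/863 ≈ 174.46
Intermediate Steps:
g = 43/7 (g = 7*1 + 6*(-1/7) = 7 - 6/7 = 43/7 ≈ 6.1429)
L(G) = 2*G (L(G) = G*2 = 2*G)
F(t) = 2*t/(111 + t) (F(t) = (2*t)/(111 + t) = 2*t/(111 + t))
sqrt(F(L(g)) + 30436) = sqrt(2*(2*(43/7))/(111 + 2*(43/7)) + 30436) = sqrt(2*(86/7)/(111 + 86/7) + 30436) = sqrt(2*(86/7)/(863/7) + 30436) = sqrt(2*(86/7)*(7/863) + 30436) = sqrt(172/863 + 30436) = sqrt(26266440/863) = 2*sqrt(5666984430)/863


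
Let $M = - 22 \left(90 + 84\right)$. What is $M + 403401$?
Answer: $399573$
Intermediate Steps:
$M = -3828$ ($M = \left(-22\right) 174 = -3828$)
$M + 403401 = -3828 + 403401 = 399573$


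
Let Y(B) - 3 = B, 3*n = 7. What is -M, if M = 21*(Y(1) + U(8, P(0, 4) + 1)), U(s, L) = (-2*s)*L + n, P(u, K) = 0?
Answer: 203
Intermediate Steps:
n = 7/3 (n = (⅓)*7 = 7/3 ≈ 2.3333)
Y(B) = 3 + B
U(s, L) = 7/3 - 2*L*s (U(s, L) = (-2*s)*L + 7/3 = -2*L*s + 7/3 = 7/3 - 2*L*s)
M = -203 (M = 21*((3 + 1) + (7/3 - 2*(0 + 1)*8)) = 21*(4 + (7/3 - 2*1*8)) = 21*(4 + (7/3 - 16)) = 21*(4 - 41/3) = 21*(-29/3) = -203)
-M = -1*(-203) = 203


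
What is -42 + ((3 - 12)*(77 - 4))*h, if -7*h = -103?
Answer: -67965/7 ≈ -9709.3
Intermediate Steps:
h = 103/7 (h = -1/7*(-103) = 103/7 ≈ 14.714)
-42 + ((3 - 12)*(77 - 4))*h = -42 + ((3 - 12)*(77 - 4))*(103/7) = -42 - 9*73*(103/7) = -42 - 657*103/7 = -42 - 67671/7 = -67965/7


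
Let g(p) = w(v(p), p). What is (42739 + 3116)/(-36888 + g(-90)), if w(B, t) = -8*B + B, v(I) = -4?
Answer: -9171/7372 ≈ -1.2440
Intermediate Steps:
w(B, t) = -7*B
g(p) = 28 (g(p) = -7*(-4) = 28)
(42739 + 3116)/(-36888 + g(-90)) = (42739 + 3116)/(-36888 + 28) = 45855/(-36860) = 45855*(-1/36860) = -9171/7372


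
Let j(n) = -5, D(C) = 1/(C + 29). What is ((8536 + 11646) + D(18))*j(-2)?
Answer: -4742775/47 ≈ -1.0091e+5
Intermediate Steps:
D(C) = 1/(29 + C)
((8536 + 11646) + D(18))*j(-2) = ((8536 + 11646) + 1/(29 + 18))*(-5) = (20182 + 1/47)*(-5) = (948555/47)*(-5) = -4742775/47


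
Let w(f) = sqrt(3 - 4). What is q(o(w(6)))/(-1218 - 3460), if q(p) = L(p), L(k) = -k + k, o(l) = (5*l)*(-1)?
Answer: 0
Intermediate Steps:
w(f) = I (w(f) = sqrt(-1) = I)
o(l) = -5*l
L(k) = 0
q(p) = 0
q(o(w(6)))/(-1218 - 3460) = 0/(-1218 - 3460) = 0/(-4678) = 0*(-1/4678) = 0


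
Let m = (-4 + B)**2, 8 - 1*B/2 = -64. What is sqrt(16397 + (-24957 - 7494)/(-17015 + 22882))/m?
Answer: sqrt(141055511129)/57496600 ≈ 0.0065321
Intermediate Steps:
B = 144 (B = 16 - 2*(-64) = 16 + 128 = 144)
m = 19600 (m = (-4 + 144)**2 = 140**2 = 19600)
sqrt(16397 + (-24957 - 7494)/(-17015 + 22882))/m = sqrt(16397 + (-24957 - 7494)/(-17015 + 22882))/19600 = sqrt(16397 - 32451/5867)*(1/19600) = sqrt(96168748/5867)*(1/19600) = (2*sqrt(141055511129)/5867)*(1/19600) = sqrt(141055511129)/57496600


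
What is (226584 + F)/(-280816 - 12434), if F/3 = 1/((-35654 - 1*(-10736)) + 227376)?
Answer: -611649913/791610780 ≈ -0.77267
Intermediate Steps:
F = 1/67486 (F = 3/((-35654 - 1*(-10736)) + 227376) = 3/((-35654 + 10736) + 227376) = 3/(-24918 + 227376) = 3/202458 = 3*(1/202458) = 1/67486 ≈ 1.4818e-5)
(226584 + F)/(-280816 - 12434) = (226584 + 1/67486)/(-280816 - 12434) = (15291247825/67486)/(-293250) = (15291247825/67486)*(-1/293250) = -611649913/791610780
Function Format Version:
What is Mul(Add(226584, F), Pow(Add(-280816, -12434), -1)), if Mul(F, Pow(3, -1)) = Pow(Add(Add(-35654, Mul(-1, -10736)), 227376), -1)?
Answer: Rational(-611649913, 791610780) ≈ -0.77267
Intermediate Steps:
F = Rational(1, 67486) (F = Mul(3, Pow(Add(Add(-35654, Mul(-1, -10736)), 227376), -1)) = Mul(3, Pow(Add(Add(-35654, 10736), 227376), -1)) = Mul(3, Pow(Add(-24918, 227376), -1)) = Mul(3, Pow(202458, -1)) = Mul(3, Rational(1, 202458)) = Rational(1, 67486) ≈ 1.4818e-5)
Mul(Add(226584, F), Pow(Add(-280816, -12434), -1)) = Mul(Add(226584, Rational(1, 67486)), Pow(Add(-280816, -12434), -1)) = Mul(Rational(15291247825, 67486), Pow(-293250, -1)) = Mul(Rational(15291247825, 67486), Rational(-1, 293250)) = Rational(-611649913, 791610780)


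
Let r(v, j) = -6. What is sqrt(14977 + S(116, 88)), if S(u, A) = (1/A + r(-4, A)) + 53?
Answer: sqrt(29086486)/44 ≈ 122.57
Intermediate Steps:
S(u, A) = 47 + 1/A (S(u, A) = (1/A - 6) + 53 = (-6 + 1/A) + 53 = 47 + 1/A)
sqrt(14977 + S(116, 88)) = sqrt(14977 + (47 + 1/88)) = sqrt(14977 + 4137/88) = sqrt(1322113/88) = sqrt(29086486)/44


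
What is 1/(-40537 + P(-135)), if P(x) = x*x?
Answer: -1/22312 ≈ -4.4819e-5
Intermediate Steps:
P(x) = x**2
1/(-40537 + P(-135)) = 1/(-40537 + (-135)**2) = 1/(-40537 + 18225) = 1/(-22312) = -1/22312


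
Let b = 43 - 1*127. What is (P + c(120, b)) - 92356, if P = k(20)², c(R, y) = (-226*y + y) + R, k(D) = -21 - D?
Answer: -71655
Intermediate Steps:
b = -84 (b = 43 - 127 = -84)
c(R, y) = R - 225*y (c(R, y) = -225*y + R = R - 225*y)
P = 1681 (P = (-21 - 1*20)² = (-21 - 20)² = (-41)² = 1681)
(P + c(120, b)) - 92356 = (1681 + (120 - 225*(-84))) - 92356 = (1681 + (120 + 18900)) - 92356 = (1681 + 19020) - 92356 = 20701 - 92356 = -71655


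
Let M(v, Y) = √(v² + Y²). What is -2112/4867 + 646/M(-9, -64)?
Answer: -2112/4867 + 646*√4177/4177 ≈ 9.5615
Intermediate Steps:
M(v, Y) = √(Y² + v²)
-2112/4867 + 646/M(-9, -64) = -2112/4867 + 646/(√((-64)² + (-9)²)) = -2112*1/4867 + 646/(√(4096 + 81)) = -2112/4867 + 646/(√4177) = -2112/4867 + 646*(√4177/4177) = -2112/4867 + 646*√4177/4177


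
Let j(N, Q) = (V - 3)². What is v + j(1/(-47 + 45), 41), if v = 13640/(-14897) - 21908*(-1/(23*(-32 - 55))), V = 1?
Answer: -234421528/29808897 ≈ -7.8641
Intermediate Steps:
j(N, Q) = 4 (j(N, Q) = (1 - 3)² = (-2)² = 4)
v = -353657116/29808897 (v = 13640*(-1/14897) - 21908/((-23*(-87))) = -13640/14897 - 21908/2001 = -353657116/29808897 ≈ -11.864)
v + j(1/(-47 + 45), 41) = -353657116/29808897 + 4 = -234421528/29808897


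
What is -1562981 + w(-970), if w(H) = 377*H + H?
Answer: -1929641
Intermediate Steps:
w(H) = 378*H
-1562981 + w(-970) = -1562981 + 378*(-970) = -1562981 - 366660 = -1929641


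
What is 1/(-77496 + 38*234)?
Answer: -1/68604 ≈ -1.4576e-5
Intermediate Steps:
1/(-77496 + 38*234) = 1/(-77496 + 8892) = 1/(-68604) = -1/68604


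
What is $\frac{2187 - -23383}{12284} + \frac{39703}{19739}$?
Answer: $\frac{496218941}{121236938} \approx 4.093$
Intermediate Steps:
$\frac{2187 - -23383}{12284} + \frac{39703}{19739} = \left(2187 + 23383\right) \frac{1}{12284} + 39703 \cdot \frac{1}{19739} = 25570 \cdot \frac{1}{12284} + \frac{39703}{19739} = \frac{12785}{6142} + \frac{39703}{19739} = \frac{496218941}{121236938}$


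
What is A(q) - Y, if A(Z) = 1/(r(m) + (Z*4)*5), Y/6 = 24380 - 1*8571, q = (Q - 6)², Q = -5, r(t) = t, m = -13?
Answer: -228313577/2407 ≈ -94854.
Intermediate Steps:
q = 121 (q = (-5 - 6)² = (-11)² = 121)
Y = 94854 (Y = 6*(24380 - 1*8571) = 6*(24380 - 8571) = 6*15809 = 94854)
A(Z) = 1/(-13 + 20*Z) (A(Z) = 1/(-13 + (Z*4)*5) = 1/(-13 + (4*Z)*5) = 1/(-13 + 20*Z))
A(q) - Y = 1/(-13 + 20*121) - 1*94854 = 1/(-13 + 2420) - 94854 = 1/2407 - 94854 = -228313577/2407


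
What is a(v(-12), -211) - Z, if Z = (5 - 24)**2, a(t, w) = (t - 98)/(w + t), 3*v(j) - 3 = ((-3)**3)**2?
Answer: -11767/33 ≈ -356.58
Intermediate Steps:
v(j) = 244 (v(j) = 1 + ((-3)**3)**2/3 = 1 + (1/3)*(-27)**2 = 1 + (1/3)*729 = 1 + 243 = 244)
a(t, w) = (-98 + t)/(t + w)
Z = 361 (Z = (-19)**2 = 361)
a(v(-12), -211) - Z = (-98 + 244)/(244 - 211) - 1*361 = 146/33 - 361 = -11767/33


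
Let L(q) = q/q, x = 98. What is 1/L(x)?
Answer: 1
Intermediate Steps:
L(q) = 1
1/L(x) = 1/1 = 1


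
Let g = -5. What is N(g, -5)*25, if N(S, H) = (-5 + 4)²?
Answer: 25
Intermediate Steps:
N(S, H) = 1 (N(S, H) = (-1)² = 1)
N(g, -5)*25 = 1*25 = 25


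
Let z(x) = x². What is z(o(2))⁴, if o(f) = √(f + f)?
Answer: 256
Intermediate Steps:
o(f) = √2*√f (o(f) = √(2*f) = √2*√f)
z(o(2))⁴ = ((√2*√2)²)⁴ = (2²)⁴ = 4⁴ = 256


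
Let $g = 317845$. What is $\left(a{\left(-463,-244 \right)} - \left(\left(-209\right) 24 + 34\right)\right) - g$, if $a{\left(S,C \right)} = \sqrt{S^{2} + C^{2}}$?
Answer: $-312863 + \sqrt{273905} \approx -3.1234 \cdot 10^{5}$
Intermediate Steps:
$a{\left(S,C \right)} = \sqrt{C^{2} + S^{2}}$
$\left(a{\left(-463,-244 \right)} - \left(\left(-209\right) 24 + 34\right)\right) - g = \left(\sqrt{\left(-244\right)^{2} + \left(-463\right)^{2}} - \left(\left(-209\right) 24 + 34\right)\right) - 317845 = \left(\sqrt{59536 + 214369} - \left(-5016 + 34\right)\right) - 317845 = \left(\sqrt{273905} - -4982\right) - 317845 = \left(\sqrt{273905} + 4982\right) - 317845 = \left(4982 + \sqrt{273905}\right) - 317845 = -312863 + \sqrt{273905}$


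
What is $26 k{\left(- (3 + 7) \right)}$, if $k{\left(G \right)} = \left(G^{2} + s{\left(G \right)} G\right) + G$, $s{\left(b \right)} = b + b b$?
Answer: $-21060$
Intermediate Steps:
$s{\left(b \right)} = b + b^{2}$
$k{\left(G \right)} = G + G^{2} + G^{2} \left(1 + G\right)$ ($k{\left(G \right)} = \left(G^{2} + G \left(1 + G\right) G\right) + G = \left(G^{2} + G^{2} \left(1 + G\right)\right) + G = G + G^{2} + G^{2} \left(1 + G\right)$)
$26 k{\left(- (3 + 7) \right)} = 26 - (3 + 7) \left(1 - \left(3 + 7\right) + - (3 + 7) \left(1 - \left(3 + 7\right)\right)\right) = 26 \left(-1\right) 10 \left(1 - 10 + \left(-1\right) 10 \left(1 - 10\right)\right) = 26 \left(- 10 \left(1 - 10 - 10 \left(1 - 10\right)\right)\right) = 26 \left(- 10 \left(1 - 10 - -90\right)\right) = 26 \left(- 10 \left(1 - 10 + 90\right)\right) = 26 \left(\left(-10\right) 81\right) = 26 \left(-810\right) = -21060$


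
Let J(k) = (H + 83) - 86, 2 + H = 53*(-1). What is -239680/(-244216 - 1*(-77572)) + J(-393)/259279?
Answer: 15533581342/10801822419 ≈ 1.4381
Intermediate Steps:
H = -55 (H = -2 + 53*(-1) = -2 - 53 = -55)
J(k) = -58 (J(k) = (-55 + 83) - 86 = 28 - 86 = -58)
-239680/(-244216 - 1*(-77572)) + J(-393)/259279 = -239680/(-244216 - 1*(-77572)) - 58/259279 = -239680/(-244216 + 77572) - 58*1/259279 = -239680/(-166644) - 58/259279 = -239680*(-1/166644) - 58/259279 = 59920/41661 - 58/259279 = 15533581342/10801822419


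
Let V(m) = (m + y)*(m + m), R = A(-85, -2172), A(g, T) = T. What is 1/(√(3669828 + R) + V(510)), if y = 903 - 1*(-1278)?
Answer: 228735/627836097062 - √916914/3767016582372 ≈ 3.6407e-7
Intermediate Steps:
y = 2181 (y = 903 + 1278 = 2181)
R = -2172
V(m) = 2*m*(2181 + m) (V(m) = (m + 2181)*(m + m) = (2181 + m)*(2*m) = 2*m*(2181 + m))
1/(√(3669828 + R) + V(510)) = 1/(√(3669828 - 2172) + 2*510*(2181 + 510)) = 1/(√3667656 + 2*510*2691) = 1/(2*√916914 + 2744820) = 1/(2744820 + 2*√916914)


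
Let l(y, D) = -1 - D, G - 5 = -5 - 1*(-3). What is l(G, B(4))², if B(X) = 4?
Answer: 25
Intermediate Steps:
G = 3 (G = 5 + (-5 - 1*(-3)) = 5 + (-5 + 3) = 5 - 2 = 3)
l(G, B(4))² = (-1 - 1*4)² = (-1 - 4)² = (-5)² = 25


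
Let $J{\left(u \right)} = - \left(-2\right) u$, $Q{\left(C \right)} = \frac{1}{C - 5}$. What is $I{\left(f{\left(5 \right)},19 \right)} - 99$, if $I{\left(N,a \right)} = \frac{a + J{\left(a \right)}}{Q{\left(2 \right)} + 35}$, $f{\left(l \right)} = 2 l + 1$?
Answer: $- \frac{10125}{104} \approx -97.356$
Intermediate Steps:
$Q{\left(C \right)} = \frac{1}{-5 + C}$
$f{\left(l \right)} = 1 + 2 l$
$J{\left(u \right)} = 2 u$
$I{\left(N,a \right)} = \frac{9 a}{104}$ ($I{\left(N,a \right)} = \frac{a + 2 a}{\frac{1}{-5 + 2} + 35} = \frac{3 a}{\frac{1}{-3} + 35} = \frac{3 a}{- \frac{1}{3} + 35} = \frac{3 a}{\frac{104}{3}} = 3 a \frac{3}{104} = \frac{9 a}{104}$)
$I{\left(f{\left(5 \right)},19 \right)} - 99 = \frac{9}{104} \cdot 19 - 99 = \frac{171}{104} - 99 = - \frac{10125}{104}$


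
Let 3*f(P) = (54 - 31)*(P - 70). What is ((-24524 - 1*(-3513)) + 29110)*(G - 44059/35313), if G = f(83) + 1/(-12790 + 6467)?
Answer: 59326150921401/74428033 ≈ 7.9709e+5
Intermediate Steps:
f(P) = -1610/3 + 23*P/3 (f(P) = ((54 - 31)*(P - 70))/3 = (23*(-70 + P))/3 = (-1610 + 23*P)/3 = -1610/3 + 23*P/3)
G = 1890574/18969 (G = (-1610/3 + (23/3)*83) + 1/(-12790 + 6467) = (-1610/3 + 1909/3) + 1/(-6323) = 299/3 - 1/6323 = 1890574/18969 ≈ 99.667)
((-24524 - 1*(-3513)) + 29110)*(G - 44059/35313) = ((-24524 - 1*(-3513)) + 29110)*(1890574/18969 - 44059/35313) = ((-24524 + 3513) + 29110)*(1890574/18969 - 44059*1/35313) = (-21011 + 29110)*(1890574/18969 - 44059/35313) = 8099*(7325120499/74428033) = 59326150921401/74428033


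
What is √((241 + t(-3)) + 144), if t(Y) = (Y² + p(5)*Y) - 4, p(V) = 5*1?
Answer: 5*√15 ≈ 19.365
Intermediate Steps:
p(V) = 5
t(Y) = -4 + Y² + 5*Y (t(Y) = (Y² + 5*Y) - 4 = -4 + Y² + 5*Y)
√((241 + t(-3)) + 144) = √((241 + (-4 + (-3)² + 5*(-3))) + 144) = √((241 + (-4 + 9 - 15)) + 144) = √((241 - 10) + 144) = √(231 + 144) = √375 = 5*√15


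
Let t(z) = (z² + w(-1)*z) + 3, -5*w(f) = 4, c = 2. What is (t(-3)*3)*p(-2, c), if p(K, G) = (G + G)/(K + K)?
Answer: -216/5 ≈ -43.200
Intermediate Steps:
w(f) = -⅘ (w(f) = -⅕*4 = -⅘)
p(K, G) = G/K (p(K, G) = (2*G)/((2*K)) = (2*G)*(1/(2*K)) = G/K)
t(z) = 3 + z² - 4*z/5 (t(z) = (z² - 4*z/5) + 3 = 3 + z² - 4*z/5)
(t(-3)*3)*p(-2, c) = ((3 + (-3)² - ⅘*(-3))*3)*(2/(-2)) = ((3 + 9 + 12/5)*3)*(2*(-½)) = ((72/5)*3)*(-1) = (216/5)*(-1) = -216/5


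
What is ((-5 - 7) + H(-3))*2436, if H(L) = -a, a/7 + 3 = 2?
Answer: -12180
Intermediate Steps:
a = -7 (a = -21 + 7*2 = -21 + 14 = -7)
H(L) = 7 (H(L) = -1*(-7) = 7)
((-5 - 7) + H(-3))*2436 = ((-5 - 7) + 7)*2436 = (-12 + 7)*2436 = -5*2436 = -12180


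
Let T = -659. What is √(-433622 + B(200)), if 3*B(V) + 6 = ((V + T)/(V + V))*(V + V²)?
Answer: I*√1796002/2 ≈ 670.08*I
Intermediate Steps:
B(V) = -2 + (-659 + V)*(V + V²)/(6*V) (B(V) = -2 + (((V - 659)/(V + V))*(V + V²))/3 = -2 + (((-659 + V)/((2*V)))*(V + V²))/3 = -2 + (((-659 + V)*(1/(2*V)))*(V + V²))/3 = -2 + (((-659 + V)/(2*V))*(V + V²))/3 = -2 + ((-659 + V)*(V + V²)/(2*V))/3 = -2 + (-659 + V)*(V + V²)/(6*V))
√(-433622 + B(200)) = √(-433622 + (-671/6 - 329/3*200 + (⅙)*200²)) = √(-433622 + (-671/6 - 65800/3 + (⅙)*40000)) = √(-433622 + (-671/6 - 65800/3 + 20000/3)) = √(-433622 - 30757/2) = √(-898001/2) = I*√1796002/2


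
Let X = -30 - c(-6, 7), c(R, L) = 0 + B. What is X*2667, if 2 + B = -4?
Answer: -64008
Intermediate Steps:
B = -6 (B = -2 - 4 = -6)
c(R, L) = -6 (c(R, L) = 0 - 6 = -6)
X = -24 (X = -30 - 1*(-6) = -30 + 6 = -24)
X*2667 = -24*2667 = -64008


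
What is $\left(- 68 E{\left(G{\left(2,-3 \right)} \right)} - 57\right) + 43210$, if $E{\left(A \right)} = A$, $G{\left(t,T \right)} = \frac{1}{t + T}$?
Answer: $43221$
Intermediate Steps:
$G{\left(t,T \right)} = \frac{1}{T + t}$
$\left(- 68 E{\left(G{\left(2,-3 \right)} \right)} - 57\right) + 43210 = \left(- \frac{68}{-3 + 2} - 57\right) + 43210 = \left(- \frac{68}{-1} - 57\right) + 43210 = \left(\left(-68\right) \left(-1\right) - 57\right) + 43210 = \left(68 - 57\right) + 43210 = 11 + 43210 = 43221$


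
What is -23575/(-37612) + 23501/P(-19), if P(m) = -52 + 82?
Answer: 442313431/564180 ≈ 783.99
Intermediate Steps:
P(m) = 30
-23575/(-37612) + 23501/P(-19) = -23575/(-37612) + 23501/30 = -23575*(-1/37612) + 23501*(1/30) = 23575/37612 + 23501/30 = 442313431/564180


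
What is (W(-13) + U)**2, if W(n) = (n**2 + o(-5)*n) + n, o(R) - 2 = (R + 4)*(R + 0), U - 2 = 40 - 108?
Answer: 1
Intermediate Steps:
U = -66 (U = 2 + (40 - 108) = 2 - 68 = -66)
o(R) = 2 + R*(4 + R) (o(R) = 2 + (R + 4)*(R + 0) = 2 + (4 + R)*R = 2 + R*(4 + R))
W(n) = n**2 + 8*n (W(n) = (n**2 + (2 + (-5)**2 + 4*(-5))*n) + n = (n**2 + (2 + 25 - 20)*n) + n = (n**2 + 7*n) + n = n**2 + 8*n)
(W(-13) + U)**2 = (-13*(8 - 13) - 66)**2 = (-13*(-5) - 66)**2 = (65 - 66)**2 = (-1)**2 = 1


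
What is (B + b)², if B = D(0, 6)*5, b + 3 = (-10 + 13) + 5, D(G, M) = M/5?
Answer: 121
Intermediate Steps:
D(G, M) = M/5 (D(G, M) = M*(⅕) = M/5)
b = 5 (b = -3 + ((-10 + 13) + 5) = -3 + (3 + 5) = -3 + 8 = 5)
B = 6 (B = ((⅕)*6)*5 = (6/5)*5 = 6)
(B + b)² = (6 + 5)² = 11² = 121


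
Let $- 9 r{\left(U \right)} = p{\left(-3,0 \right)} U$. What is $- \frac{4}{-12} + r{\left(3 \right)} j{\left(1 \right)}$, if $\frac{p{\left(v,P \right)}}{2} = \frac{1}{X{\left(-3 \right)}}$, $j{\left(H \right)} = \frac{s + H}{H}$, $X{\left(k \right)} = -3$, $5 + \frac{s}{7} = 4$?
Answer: $-1$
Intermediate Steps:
$s = -7$ ($s = -35 + 7 \cdot 4 = -35 + 28 = -7$)
$j{\left(H \right)} = \frac{-7 + H}{H}$
$p{\left(v,P \right)} = - \frac{2}{3}$ ($p{\left(v,P \right)} = \frac{2}{-3} = 2 \left(- \frac{1}{3}\right) = - \frac{2}{3}$)
$r{\left(U \right)} = \frac{2 U}{27}$ ($r{\left(U \right)} = - \frac{\left(- \frac{2}{3}\right) U}{9} = \frac{2 U}{27}$)
$- \frac{4}{-12} + r{\left(3 \right)} j{\left(1 \right)} = - \frac{4}{-12} + \frac{2}{27} \cdot 3 \frac{-7 + 1}{1} = \left(-4\right) \left(- \frac{1}{12}\right) + \frac{2 \cdot 1 \left(-6\right)}{9} = \frac{1}{3} + \frac{2}{9} \left(-6\right) = \frac{1}{3} - \frac{4}{3} = -1$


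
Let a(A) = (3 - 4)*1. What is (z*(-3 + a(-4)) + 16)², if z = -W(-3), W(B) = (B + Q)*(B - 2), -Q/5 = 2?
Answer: 76176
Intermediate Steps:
Q = -10 (Q = -5*2 = -10)
a(A) = -1 (a(A) = -1*1 = -1)
W(B) = (-10 + B)*(-2 + B) (W(B) = (B - 10)*(B - 2) = (-10 + B)*(-2 + B))
z = -65 (z = -(20 + (-3)² - 12*(-3)) = -(20 + 9 + 36) = -1*65 = -65)
(z*(-3 + a(-4)) + 16)² = (-65*(-3 - 1) + 16)² = (-65*(-4) + 16)² = (260 + 16)² = 276² = 76176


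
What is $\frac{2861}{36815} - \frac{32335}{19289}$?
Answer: $- \frac{1135227196}{710124535} \approx -1.5986$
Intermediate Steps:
$\frac{2861}{36815} - \frac{32335}{19289} = - \frac{1135227196}{710124535}$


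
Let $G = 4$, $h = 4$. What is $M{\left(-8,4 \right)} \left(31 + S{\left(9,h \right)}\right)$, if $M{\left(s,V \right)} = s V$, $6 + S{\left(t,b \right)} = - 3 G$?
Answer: $-416$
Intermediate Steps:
$S{\left(t,b \right)} = -18$ ($S{\left(t,b \right)} = -6 - 12 = -18$)
$M{\left(s,V \right)} = V s$
$M{\left(-8,4 \right)} \left(31 + S{\left(9,h \right)}\right) = 4 \left(-8\right) \left(31 - 18\right) = \left(-32\right) 13 = -416$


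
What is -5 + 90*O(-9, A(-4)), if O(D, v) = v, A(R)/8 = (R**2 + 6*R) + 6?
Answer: -1445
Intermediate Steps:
A(R) = 48 + 8*R**2 + 48*R (A(R) = 8*((R**2 + 6*R) + 6) = 8*(6 + R**2 + 6*R) = 48 + 8*R**2 + 48*R)
-5 + 90*O(-9, A(-4)) = -5 + 90*(48 + 8*(-4)**2 + 48*(-4)) = -5 + 90*(48 + 8*16 - 192) = -5 + 90*(48 + 128 - 192) = -5 + 90*(-16) = -5 - 1440 = -1445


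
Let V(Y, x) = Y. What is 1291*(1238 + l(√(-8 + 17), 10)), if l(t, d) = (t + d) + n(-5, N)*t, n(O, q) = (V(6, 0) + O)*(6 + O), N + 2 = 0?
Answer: 1618914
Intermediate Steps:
N = -2 (N = -2 + 0 = -2)
n(O, q) = (6 + O)² (n(O, q) = (6 + O)*(6 + O) = (6 + O)²)
l(t, d) = d + 2*t (l(t, d) = (t + d) + (36 + (-5)² + 12*(-5))*t = (d + t) + (36 + 25 - 60)*t = (d + t) + 1*t = (d + t) + t = d + 2*t)
1291*(1238 + l(√(-8 + 17), 10)) = 1291*(1238 + (10 + 2*√(-8 + 17))) = 1291*(1238 + (10 + 2*√9)) = 1291*(1238 + (10 + 2*3)) = 1291*(1238 + (10 + 6)) = 1291*(1238 + 16) = 1291*1254 = 1618914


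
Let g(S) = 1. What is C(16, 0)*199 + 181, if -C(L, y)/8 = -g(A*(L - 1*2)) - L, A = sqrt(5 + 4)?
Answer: 27245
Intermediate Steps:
A = 3 (A = sqrt(9) = 3)
C(L, y) = 8 + 8*L (C(L, y) = -8*(-1*1 - L) = -8*(-1 - L) = 8 + 8*L)
C(16, 0)*199 + 181 = (8 + 8*16)*199 + 181 = (8 + 128)*199 + 181 = 136*199 + 181 = 27064 + 181 = 27245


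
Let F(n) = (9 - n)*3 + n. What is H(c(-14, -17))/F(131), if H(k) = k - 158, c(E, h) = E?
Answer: 172/235 ≈ 0.73191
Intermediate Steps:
H(k) = -158 + k
F(n) = 27 - 2*n (F(n) = (27 - 3*n) + n = 27 - 2*n)
H(c(-14, -17))/F(131) = (-158 - 14)/(27 - 2*131) = -172/(27 - 262) = -172/(-235) = -172*(-1/235) = 172/235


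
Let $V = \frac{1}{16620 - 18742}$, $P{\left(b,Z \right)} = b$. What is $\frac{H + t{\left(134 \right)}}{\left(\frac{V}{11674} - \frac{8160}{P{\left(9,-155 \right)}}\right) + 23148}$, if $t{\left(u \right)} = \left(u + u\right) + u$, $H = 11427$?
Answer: $\frac{879092055036}{1652902141069} \approx 0.53185$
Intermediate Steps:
$t{\left(u \right)} = 3 u$ ($t{\left(u \right)} = 2 u + u = 3 u$)
$V = - \frac{1}{2122}$ ($V = \frac{1}{-2122} = - \frac{1}{2122} \approx -0.00047125$)
$\frac{H + t{\left(134 \right)}}{\left(\frac{V}{11674} - \frac{8160}{P{\left(9,-155 \right)}}\right) + 23148} = \frac{11427 + 3 \cdot 134}{\left(- \frac{1}{2122 \cdot 11674} - \frac{8160}{9}\right) + 23148} = \frac{11427 + 402}{\left(\left(- \frac{1}{2122}\right) \frac{1}{11674} - \frac{2720}{3}\right) + 23148} = \frac{11829}{\left(- \frac{1}{24772228} - \frac{2720}{3}\right) + 23148} = \frac{11829}{- \frac{67380460163}{74316684} + 23148} = \frac{11829}{\frac{1652902141069}{74316684}} = 11829 \cdot \frac{74316684}{1652902141069} = \frac{879092055036}{1652902141069}$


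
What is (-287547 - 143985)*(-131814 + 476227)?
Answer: -148625230716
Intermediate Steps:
(-287547 - 143985)*(-131814 + 476227) = -431532*344413 = -148625230716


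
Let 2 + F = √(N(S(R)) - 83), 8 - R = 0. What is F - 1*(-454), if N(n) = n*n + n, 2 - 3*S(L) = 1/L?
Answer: 452 + 3*I*√583/8 ≈ 452.0 + 9.0545*I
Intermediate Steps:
R = 8 (R = 8 - 1*0 = 8 + 0 = 8)
S(L) = ⅔ - 1/(3*L)
N(n) = n + n² (N(n) = n² + n = n + n²)
F = -2 + 3*I*√583/8 (F = -2 + √(((⅓)*(-1 + 2*8)/8)*(1 + (⅓)*(-1 + 2*8)/8) - 83) = -2 + √(((⅓)*(⅛)*(-1 + 16))*(1 + (⅓)*(⅛)*(-1 + 16)) - 83) = -2 + √(((⅓)*(⅛)*15)*(1 + (⅓)*(⅛)*15) - 83) = -2 + √(5*(1 + 5/8)/8 - 83) = -2 + √((5/8)*(13/8) - 83) = -2 + √(65/64 - 83) = -2 + √(-5247/64) = -2 + 3*I*√583/8 ≈ -2.0 + 9.0545*I)
F - 1*(-454) = (-2 + 3*I*√583/8) - 1*(-454) = (-2 + 3*I*√583/8) + 454 = 452 + 3*I*√583/8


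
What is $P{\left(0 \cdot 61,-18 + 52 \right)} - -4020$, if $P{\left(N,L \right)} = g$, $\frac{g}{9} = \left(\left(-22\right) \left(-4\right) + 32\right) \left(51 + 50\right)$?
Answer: $113100$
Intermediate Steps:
$g = 109080$ ($g = 9 \left(\left(-22\right) \left(-4\right) + 32\right) \left(51 + 50\right) = 9 \left(88 + 32\right) 101 = 9 \cdot 120 \cdot 101 = 9 \cdot 12120 = 109080$)
$P{\left(N,L \right)} = 109080$
$P{\left(0 \cdot 61,-18 + 52 \right)} - -4020 = 109080 - -4020 = 109080 + 4020 = 113100$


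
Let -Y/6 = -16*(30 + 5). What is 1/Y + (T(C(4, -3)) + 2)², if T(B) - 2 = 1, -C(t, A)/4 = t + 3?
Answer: 84001/3360 ≈ 25.000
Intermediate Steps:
C(t, A) = -12 - 4*t (C(t, A) = -4*(t + 3) = -4*(3 + t) = -12 - 4*t)
T(B) = 3 (T(B) = 2 + 1 = 3)
Y = 3360 (Y = -(-96)*(30 + 5) = -(-96)*35 = -6*(-560) = 3360)
1/Y + (T(C(4, -3)) + 2)² = 1/3360 + (3 + 2)² = 1/3360 + 5² = 1/3360 + 25 = 84001/3360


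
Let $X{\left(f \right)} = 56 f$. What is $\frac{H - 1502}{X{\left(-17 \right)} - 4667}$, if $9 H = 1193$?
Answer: $\frac{12325}{50571} \approx 0.24372$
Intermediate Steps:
$H = \frac{1193}{9}$ ($H = \frac{1}{9} \cdot 1193 = \frac{1193}{9} \approx 132.56$)
$\frac{H - 1502}{X{\left(-17 \right)} - 4667} = \frac{\frac{1193}{9} - 1502}{56 \left(-17\right) - 4667} = - \frac{12325}{9 \left(-952 - 4667\right)} = - \frac{12325}{9 \left(-5619\right)} = \left(- \frac{12325}{9}\right) \left(- \frac{1}{5619}\right) = \frac{12325}{50571}$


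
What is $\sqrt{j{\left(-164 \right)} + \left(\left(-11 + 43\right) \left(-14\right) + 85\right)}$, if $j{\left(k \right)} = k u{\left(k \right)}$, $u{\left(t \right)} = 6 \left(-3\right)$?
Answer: $\sqrt{2589} \approx 50.882$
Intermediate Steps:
$u{\left(t \right)} = -18$
$j{\left(k \right)} = - 18 k$ ($j{\left(k \right)} = k \left(-18\right) = - 18 k$)
$\sqrt{j{\left(-164 \right)} + \left(\left(-11 + 43\right) \left(-14\right) + 85\right)} = \sqrt{\left(-18\right) \left(-164\right) + \left(\left(-11 + 43\right) \left(-14\right) + 85\right)} = \sqrt{2952 + \left(32 \left(-14\right) + 85\right)} = \sqrt{2952 + \left(-448 + 85\right)} = \sqrt{2952 - 363} = \sqrt{2589}$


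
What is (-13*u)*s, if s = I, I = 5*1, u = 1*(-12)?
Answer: 780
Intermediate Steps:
u = -12
I = 5
s = 5
(-13*u)*s = -13*(-12)*5 = 156*5 = 780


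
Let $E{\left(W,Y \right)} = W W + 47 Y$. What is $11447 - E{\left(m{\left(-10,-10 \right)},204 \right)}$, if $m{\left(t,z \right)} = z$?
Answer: $1759$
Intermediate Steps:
$E{\left(W,Y \right)} = W^{2} + 47 Y$
$11447 - E{\left(m{\left(-10,-10 \right)},204 \right)} = 11447 - \left(\left(-10\right)^{2} + 47 \cdot 204\right) = 11447 - \left(100 + 9588\right) = 11447 - 9688 = 1759$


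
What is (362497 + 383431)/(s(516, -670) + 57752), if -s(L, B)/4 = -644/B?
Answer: 31235735/2418204 ≈ 12.917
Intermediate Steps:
s(L, B) = 2576/B (s(L, B) = -(-2576)/B = 2576/B)
(362497 + 383431)/(s(516, -670) + 57752) = (362497 + 383431)/(2576/(-670) + 57752) = 745928/(2576*(-1/670) + 57752) = 745928/(-1288/335 + 57752) = 745928/(19345632/335) = 745928*(335/19345632) = 31235735/2418204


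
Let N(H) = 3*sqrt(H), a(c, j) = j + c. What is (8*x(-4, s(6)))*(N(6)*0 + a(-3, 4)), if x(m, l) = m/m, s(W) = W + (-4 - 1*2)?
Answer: 8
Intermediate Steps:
a(c, j) = c + j
s(W) = -6 + W (s(W) = W + (-4 - 2) = W - 6 = -6 + W)
x(m, l) = 1
(8*x(-4, s(6)))*(N(6)*0 + a(-3, 4)) = (8*1)*((3*sqrt(6))*0 + (-3 + 4)) = 8*(0 + 1) = 8*1 = 8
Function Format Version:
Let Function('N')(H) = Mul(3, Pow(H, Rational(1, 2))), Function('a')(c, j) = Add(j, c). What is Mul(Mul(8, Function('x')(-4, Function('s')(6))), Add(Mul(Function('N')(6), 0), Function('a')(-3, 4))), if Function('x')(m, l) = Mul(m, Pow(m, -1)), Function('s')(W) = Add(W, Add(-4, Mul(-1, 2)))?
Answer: 8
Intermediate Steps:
Function('a')(c, j) = Add(c, j)
Function('s')(W) = Add(-6, W) (Function('s')(W) = Add(W, Add(-4, -2)) = Add(W, -6) = Add(-6, W))
Function('x')(m, l) = 1
Mul(Mul(8, Function('x')(-4, Function('s')(6))), Add(Mul(Function('N')(6), 0), Function('a')(-3, 4))) = Mul(Mul(8, 1), Add(Mul(Mul(3, Pow(6, Rational(1, 2))), 0), Add(-3, 4))) = Mul(8, Add(0, 1)) = Mul(8, 1) = 8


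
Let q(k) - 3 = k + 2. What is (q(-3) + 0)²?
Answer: 4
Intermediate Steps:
q(k) = 5 + k (q(k) = 3 + (k + 2) = 3 + (2 + k) = 5 + k)
(q(-3) + 0)² = ((5 - 3) + 0)² = (2 + 0)² = 2² = 4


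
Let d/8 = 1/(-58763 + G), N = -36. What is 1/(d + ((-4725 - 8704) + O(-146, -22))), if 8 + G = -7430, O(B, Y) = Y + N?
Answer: -66201/892852895 ≈ -7.4146e-5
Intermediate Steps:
O(B, Y) = -36 + Y (O(B, Y) = Y - 36 = -36 + Y)
G = -7438 (G = -8 - 7430 = -7438)
d = -8/66201 (d = 8/(-58763 - 7438) = 8/(-66201) = 8*(-1/66201) = -8/66201 ≈ -0.00012084)
1/(d + ((-4725 - 8704) + O(-146, -22))) = 1/(-8/66201 + ((-4725 - 8704) + (-36 - 22))) = 1/(-8/66201 + (-13429 - 58)) = 1/(-8/66201 - 13487) = 1/(-892852895/66201) = -66201/892852895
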